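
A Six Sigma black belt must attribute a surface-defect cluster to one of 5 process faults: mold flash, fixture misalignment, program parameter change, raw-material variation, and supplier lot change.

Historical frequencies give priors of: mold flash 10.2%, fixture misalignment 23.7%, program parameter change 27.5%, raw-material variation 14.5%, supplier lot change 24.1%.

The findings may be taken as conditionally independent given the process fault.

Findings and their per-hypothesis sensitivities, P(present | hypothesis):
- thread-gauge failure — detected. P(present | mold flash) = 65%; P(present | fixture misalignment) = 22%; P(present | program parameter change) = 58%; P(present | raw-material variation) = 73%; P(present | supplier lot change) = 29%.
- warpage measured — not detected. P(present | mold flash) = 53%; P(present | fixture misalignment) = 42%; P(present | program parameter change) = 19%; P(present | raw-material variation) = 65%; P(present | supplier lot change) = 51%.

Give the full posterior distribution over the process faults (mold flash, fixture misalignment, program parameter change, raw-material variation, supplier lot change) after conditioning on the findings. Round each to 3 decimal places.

For each hypothesis, the unnormalized posterior weight is prior × product of the finding likelihoods (using 1 − P(present | H) for each absent finding):
  mold flash: 0.102 × 0.65 × (1 − 0.53) = 0.031161
  fixture misalignment: 0.237 × 0.22 × (1 − 0.42) = 0.030241
  program parameter change: 0.275 × 0.58 × (1 − 0.19) = 0.1292
  raw-material variation: 0.145 × 0.73 × (1 − 0.65) = 0.037047
  supplier lot change: 0.241 × 0.29 × (1 − 0.51) = 0.034246
Marginal likelihood of the evidence = 0.26189.
P(mold flash | evidence) = 0.031161 / 0.26189 ≈ 0.119
P(fixture misalignment | evidence) = 0.030241 / 0.26189 ≈ 0.115
P(program parameter change | evidence) = 0.1292 / 0.26189 ≈ 0.493
P(raw-material variation | evidence) = 0.037047 / 0.26189 ≈ 0.141
P(supplier lot change | evidence) = 0.034246 / 0.26189 ≈ 0.131

0.119, 0.115, 0.493, 0.141, 0.131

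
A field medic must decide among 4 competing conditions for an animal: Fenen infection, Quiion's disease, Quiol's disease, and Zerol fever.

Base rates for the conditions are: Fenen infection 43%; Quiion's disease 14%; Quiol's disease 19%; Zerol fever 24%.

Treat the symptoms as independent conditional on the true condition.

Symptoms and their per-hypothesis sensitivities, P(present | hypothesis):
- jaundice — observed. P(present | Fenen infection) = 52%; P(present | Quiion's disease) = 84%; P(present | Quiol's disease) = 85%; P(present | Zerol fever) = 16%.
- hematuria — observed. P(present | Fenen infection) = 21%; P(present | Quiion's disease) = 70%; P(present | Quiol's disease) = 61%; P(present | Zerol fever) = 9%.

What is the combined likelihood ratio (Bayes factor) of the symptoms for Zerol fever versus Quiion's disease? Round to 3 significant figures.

0.0245

The Bayes factor is the ratio of the joint likelihoods of the symptom pattern under the two hypotheses.
  Zerol fever: 0.16 × 0.09 = 0.0144
  Quiion's disease: 0.84 × 0.70 = 0.588
Bayes factor = 0.0144 / 0.588 ≈ 0.0245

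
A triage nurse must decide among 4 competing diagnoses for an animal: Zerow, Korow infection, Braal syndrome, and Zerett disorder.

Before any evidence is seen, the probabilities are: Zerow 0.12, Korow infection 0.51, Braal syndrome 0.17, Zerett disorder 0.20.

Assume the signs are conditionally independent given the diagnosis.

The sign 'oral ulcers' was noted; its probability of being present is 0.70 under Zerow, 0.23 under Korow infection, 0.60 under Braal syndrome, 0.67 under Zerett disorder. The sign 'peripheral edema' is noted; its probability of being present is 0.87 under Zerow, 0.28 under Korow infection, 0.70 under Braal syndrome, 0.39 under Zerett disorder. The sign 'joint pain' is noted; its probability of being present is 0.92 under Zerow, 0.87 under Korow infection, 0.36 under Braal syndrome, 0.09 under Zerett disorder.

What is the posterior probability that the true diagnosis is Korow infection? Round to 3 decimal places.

0.226

Multiply each prior by the joint likelihood of the sign pattern:
  Zerow: 0.12 × 0.70 × 0.87 × 0.92 = 0.067234
  Korow infection: 0.51 × 0.23 × 0.28 × 0.87 = 0.028574
  Braal syndrome: 0.17 × 0.60 × 0.70 × 0.36 = 0.025704
  Zerett disorder: 0.20 × 0.67 × 0.39 × 0.09 = 0.0047034
Marginal likelihood of the evidence = 0.12622.
P(Korow infection | evidence) = 0.028574 / 0.12622 ≈ 0.226.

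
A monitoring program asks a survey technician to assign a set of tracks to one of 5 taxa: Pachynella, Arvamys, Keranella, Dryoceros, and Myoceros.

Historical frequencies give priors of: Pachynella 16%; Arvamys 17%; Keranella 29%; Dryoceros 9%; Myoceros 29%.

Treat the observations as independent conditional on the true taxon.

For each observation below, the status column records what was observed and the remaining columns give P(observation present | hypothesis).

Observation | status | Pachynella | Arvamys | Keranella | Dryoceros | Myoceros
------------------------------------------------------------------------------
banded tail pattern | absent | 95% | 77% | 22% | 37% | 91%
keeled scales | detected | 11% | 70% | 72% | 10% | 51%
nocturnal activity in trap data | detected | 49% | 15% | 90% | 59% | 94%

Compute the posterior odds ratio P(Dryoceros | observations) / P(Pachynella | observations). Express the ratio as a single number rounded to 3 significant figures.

The normalizing constant cancels in an odds ratio, so compute prior × likelihood for the two hypotheses only (using 1 − P(present | H) for each absent observation):
  Dryoceros: 0.09 × (1 − 0.37) × 0.10 × 0.59 = 0.0033453
  Pachynella: 0.16 × (1 − 0.95) × 0.11 × 0.49 = 0.0004312
Odds(Dryoceros : Pachynella) = 0.0033453 / 0.0004312 ≈ 7.76.

7.76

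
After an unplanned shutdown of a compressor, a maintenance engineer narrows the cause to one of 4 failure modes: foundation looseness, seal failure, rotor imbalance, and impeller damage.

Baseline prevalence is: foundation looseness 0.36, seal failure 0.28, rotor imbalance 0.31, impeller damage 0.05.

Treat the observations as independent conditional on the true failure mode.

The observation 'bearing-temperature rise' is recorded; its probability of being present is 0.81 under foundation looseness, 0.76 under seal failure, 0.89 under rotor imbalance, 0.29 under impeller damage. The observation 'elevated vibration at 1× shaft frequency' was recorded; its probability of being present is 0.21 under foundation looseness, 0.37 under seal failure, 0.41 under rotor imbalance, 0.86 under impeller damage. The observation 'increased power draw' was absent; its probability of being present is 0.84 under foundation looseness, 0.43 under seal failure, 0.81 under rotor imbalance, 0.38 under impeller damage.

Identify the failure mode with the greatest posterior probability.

Multiply each prior by the joint likelihood of the evidence pattern (using 1 − P(present | H) for each absent observation):
  foundation looseness: 0.36 × 0.81 × 0.21 × (1 − 0.84) = 0.0097978
  seal failure: 0.28 × 0.76 × 0.37 × (1 − 0.43) = 0.04488
  rotor imbalance: 0.31 × 0.89 × 0.41 × (1 − 0.81) = 0.021493
  impeller damage: 0.05 × 0.29 × 0.86 × (1 − 0.38) = 0.0077314
The unnormalized weights sum to 0.083901.
P(foundation looseness | evidence) ≈ 0.0097978 / 0.083901 ≈ 0.117
P(seal failure | evidence) ≈ 0.04488 / 0.083901 ≈ 0.535
P(rotor imbalance | evidence) ≈ 0.021493 / 0.083901 ≈ 0.256
P(impeller damage | evidence) ≈ 0.0077314 / 0.083901 ≈ 0.092
The largest is 0.535, so seal failure is most probable.

seal failure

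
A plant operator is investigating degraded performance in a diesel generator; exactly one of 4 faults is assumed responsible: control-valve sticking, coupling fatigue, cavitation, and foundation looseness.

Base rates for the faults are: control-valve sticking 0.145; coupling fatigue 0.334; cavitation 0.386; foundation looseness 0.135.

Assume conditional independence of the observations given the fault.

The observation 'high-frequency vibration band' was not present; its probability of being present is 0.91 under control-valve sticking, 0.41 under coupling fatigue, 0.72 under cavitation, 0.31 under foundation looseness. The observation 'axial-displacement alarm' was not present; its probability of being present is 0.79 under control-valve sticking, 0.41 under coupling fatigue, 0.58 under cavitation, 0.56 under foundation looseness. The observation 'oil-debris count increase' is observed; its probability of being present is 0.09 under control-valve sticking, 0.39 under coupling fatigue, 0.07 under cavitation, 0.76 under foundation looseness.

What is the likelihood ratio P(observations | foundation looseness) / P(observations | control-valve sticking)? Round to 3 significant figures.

136

The Bayes factor is the ratio of the joint likelihoods of the evidence pattern under the two hypotheses (using 1 − P(present | H) for each absent observation).
  foundation looseness: (1 − 0.31) × (1 − 0.56) × 0.76 = 0.23074
  control-valve sticking: (1 − 0.91) × (1 − 0.79) × 0.09 = 0.001701
Bayes factor = 0.23074 / 0.001701 ≈ 136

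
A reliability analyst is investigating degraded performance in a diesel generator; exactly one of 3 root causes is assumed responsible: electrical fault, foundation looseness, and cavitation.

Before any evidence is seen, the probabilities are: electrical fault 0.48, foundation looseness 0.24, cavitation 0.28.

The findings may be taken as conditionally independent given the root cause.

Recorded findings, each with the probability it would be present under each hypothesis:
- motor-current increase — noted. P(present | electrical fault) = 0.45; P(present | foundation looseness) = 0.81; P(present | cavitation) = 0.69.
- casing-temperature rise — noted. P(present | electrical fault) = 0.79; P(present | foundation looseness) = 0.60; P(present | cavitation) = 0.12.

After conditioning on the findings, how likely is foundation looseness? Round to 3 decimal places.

For each hypothesis, the unnormalized posterior weight is prior × product of the finding likelihoods:
  electrical fault: 0.48 × 0.45 × 0.79 = 0.17064
  foundation looseness: 0.24 × 0.81 × 0.60 = 0.11664
  cavitation: 0.28 × 0.69 × 0.12 = 0.023184
Marginal likelihood of the evidence = 0.31046.
P(foundation looseness | evidence) = 0.11664 / 0.31046 ≈ 0.376.

0.376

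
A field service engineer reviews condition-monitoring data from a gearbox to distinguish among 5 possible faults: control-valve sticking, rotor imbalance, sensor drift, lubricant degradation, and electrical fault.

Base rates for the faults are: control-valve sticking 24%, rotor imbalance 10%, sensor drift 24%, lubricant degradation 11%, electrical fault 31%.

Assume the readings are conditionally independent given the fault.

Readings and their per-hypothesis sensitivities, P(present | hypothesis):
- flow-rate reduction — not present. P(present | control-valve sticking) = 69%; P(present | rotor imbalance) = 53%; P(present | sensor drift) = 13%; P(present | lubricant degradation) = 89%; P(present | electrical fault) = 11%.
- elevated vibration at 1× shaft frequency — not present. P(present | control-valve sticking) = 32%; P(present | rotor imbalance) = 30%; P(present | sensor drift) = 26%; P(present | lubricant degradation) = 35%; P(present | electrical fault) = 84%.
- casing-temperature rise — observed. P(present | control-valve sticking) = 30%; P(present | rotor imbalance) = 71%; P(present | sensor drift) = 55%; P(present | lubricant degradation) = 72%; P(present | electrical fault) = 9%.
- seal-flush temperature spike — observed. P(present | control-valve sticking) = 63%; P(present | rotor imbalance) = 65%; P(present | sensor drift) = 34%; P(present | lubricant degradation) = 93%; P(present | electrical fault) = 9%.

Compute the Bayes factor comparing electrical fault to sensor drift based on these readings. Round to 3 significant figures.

0.00958

Joint likelihood of the reading pattern under each hypothesis (using 1 − P(present | H) for each absent reading):
  electrical fault: (1 − 0.11) × (1 − 0.84) × 0.09 × 0.09 = 0.0011534
  sensor drift: (1 − 0.13) × (1 − 0.26) × 0.55 × 0.34 = 0.12039
Bayes factor = 0.0011534 / 0.12039 ≈ 0.00958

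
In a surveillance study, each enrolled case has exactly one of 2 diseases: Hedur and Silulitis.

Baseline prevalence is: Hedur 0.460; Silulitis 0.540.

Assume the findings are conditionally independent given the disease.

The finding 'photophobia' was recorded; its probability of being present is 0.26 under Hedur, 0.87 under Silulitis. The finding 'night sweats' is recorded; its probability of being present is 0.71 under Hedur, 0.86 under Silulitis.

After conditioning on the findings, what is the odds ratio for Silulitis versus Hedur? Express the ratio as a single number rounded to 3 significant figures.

4.76

The normalizing constant cancels in an odds ratio, so compute prior × likelihood for the two hypotheses only:
  Silulitis: 0.540 × 0.87 × 0.86 = 0.40403
  Hedur: 0.460 × 0.26 × 0.71 = 0.084916
Odds(Silulitis : Hedur) = 0.40403 / 0.084916 ≈ 4.76.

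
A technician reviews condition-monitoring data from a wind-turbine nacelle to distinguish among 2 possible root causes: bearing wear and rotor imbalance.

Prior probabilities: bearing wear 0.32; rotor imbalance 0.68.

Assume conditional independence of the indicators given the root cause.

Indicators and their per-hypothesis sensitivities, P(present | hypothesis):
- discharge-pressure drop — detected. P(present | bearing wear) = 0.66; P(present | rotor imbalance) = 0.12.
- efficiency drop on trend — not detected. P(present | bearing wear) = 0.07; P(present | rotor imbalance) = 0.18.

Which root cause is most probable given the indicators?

For each hypothesis, the unnormalized posterior weight is prior × product of the indicator likelihoods (using 1 − P(present | H) for each absent indicator):
  bearing wear: 0.32 × 0.66 × (1 − 0.07) = 0.19642
  rotor imbalance: 0.68 × 0.12 × (1 − 0.18) = 0.066912
Normalizing constant Z = 0.19642 + 0.066912 = 0.26333.
P(bearing wear | evidence) ≈ 0.19642 / 0.26333 ≈ 0.746
P(rotor imbalance | evidence) ≈ 0.066912 / 0.26333 ≈ 0.254
The largest is 0.746, so bearing wear is most probable.

bearing wear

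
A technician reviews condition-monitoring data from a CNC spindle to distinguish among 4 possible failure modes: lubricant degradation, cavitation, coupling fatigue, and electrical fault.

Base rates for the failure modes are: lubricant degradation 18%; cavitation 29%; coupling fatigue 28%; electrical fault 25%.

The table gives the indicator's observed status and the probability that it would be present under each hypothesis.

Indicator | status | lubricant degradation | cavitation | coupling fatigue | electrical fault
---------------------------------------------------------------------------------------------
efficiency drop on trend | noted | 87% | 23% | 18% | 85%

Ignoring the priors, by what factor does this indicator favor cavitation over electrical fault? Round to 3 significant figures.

Likelihood of this indicator under each hypothesis:
  cavitation: 0.23
  electrical fault: 0.85
Bayes factor = 0.23 / 0.85 ≈ 0.271

0.271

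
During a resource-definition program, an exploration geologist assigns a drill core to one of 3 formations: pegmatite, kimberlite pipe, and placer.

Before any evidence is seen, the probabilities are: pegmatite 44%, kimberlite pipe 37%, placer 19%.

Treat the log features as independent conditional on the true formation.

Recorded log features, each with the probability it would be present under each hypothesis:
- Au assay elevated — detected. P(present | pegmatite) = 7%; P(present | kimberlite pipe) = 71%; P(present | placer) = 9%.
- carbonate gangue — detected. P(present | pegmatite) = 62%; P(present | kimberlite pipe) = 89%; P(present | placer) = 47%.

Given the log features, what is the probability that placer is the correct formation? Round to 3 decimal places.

0.031

For each hypothesis, the unnormalized posterior weight is prior × product of the log feature likelihoods:
  pegmatite: 0.44 × 0.07 × 0.62 = 0.019096
  kimberlite pipe: 0.37 × 0.71 × 0.89 = 0.2338
  placer: 0.19 × 0.09 × 0.47 = 0.008037
Normalizing constant Z = 0.019096 + 0.2338 + 0.008037 = 0.26094.
P(placer | evidence) = 0.008037 / 0.26094 ≈ 0.031.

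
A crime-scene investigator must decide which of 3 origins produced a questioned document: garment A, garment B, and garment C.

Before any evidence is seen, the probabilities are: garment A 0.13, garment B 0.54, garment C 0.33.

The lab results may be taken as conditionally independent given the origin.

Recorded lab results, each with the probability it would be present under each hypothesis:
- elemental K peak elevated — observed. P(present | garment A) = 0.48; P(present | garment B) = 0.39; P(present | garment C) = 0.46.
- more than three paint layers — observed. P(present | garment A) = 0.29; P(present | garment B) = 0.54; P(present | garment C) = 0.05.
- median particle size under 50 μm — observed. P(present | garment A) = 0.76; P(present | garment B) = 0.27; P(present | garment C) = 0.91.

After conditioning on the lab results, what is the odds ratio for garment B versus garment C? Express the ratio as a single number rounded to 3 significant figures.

4.45

The normalizing constant cancels in an odds ratio, so compute prior × likelihood for the two hypotheses only:
  garment B: 0.54 × 0.39 × 0.54 × 0.27 = 0.030705
  garment C: 0.33 × 0.46 × 0.05 × 0.91 = 0.0069069
Odds(garment B : garment C) = 0.030705 / 0.0069069 ≈ 4.45.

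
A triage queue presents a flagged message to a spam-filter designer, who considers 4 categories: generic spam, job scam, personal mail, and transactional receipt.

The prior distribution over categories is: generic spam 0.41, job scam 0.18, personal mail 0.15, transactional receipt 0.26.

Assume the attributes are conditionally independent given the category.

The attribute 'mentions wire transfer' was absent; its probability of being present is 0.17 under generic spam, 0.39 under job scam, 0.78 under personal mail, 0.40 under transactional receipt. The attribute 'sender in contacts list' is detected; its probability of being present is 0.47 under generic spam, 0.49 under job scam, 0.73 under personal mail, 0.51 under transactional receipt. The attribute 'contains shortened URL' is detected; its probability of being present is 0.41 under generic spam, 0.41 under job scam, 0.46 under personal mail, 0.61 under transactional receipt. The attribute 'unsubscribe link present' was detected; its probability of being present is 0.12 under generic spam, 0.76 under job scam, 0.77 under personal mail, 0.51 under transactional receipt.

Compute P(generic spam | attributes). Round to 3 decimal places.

By Bayes' rule with conditional independence, the unnormalized weight for each hypothesis is prior × ∏ likelihoods (using 1 − P(present | H) for each absent attribute):
  generic spam: 0.41 × (1 − 0.17) × 0.47 × 0.41 × 0.12 = 0.0078691
  job scam: 0.18 × (1 − 0.39) × 0.49 × 0.41 × 0.76 = 0.016765
  personal mail: 0.15 × (1 − 0.78) × 0.73 × 0.46 × 0.77 = 0.0085327
  transactional receipt: 0.26 × (1 − 0.40) × 0.51 × 0.61 × 0.51 = 0.024751
Normalizing constant Z = 0.0078691 + 0.016765 + 0.0085327 + 0.024751 = 0.057918.
P(generic spam | evidence) = 0.0078691 / 0.057918 ≈ 0.136.

0.136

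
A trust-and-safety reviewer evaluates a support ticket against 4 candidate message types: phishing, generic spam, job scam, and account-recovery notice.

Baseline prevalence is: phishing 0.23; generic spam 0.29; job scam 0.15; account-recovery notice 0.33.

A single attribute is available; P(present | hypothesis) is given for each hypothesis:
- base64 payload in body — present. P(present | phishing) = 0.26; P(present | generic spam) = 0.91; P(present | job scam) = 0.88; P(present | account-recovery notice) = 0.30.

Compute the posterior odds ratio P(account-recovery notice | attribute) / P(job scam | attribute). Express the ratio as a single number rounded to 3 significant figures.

0.750

Posterior odds equal prior odds times the likelihood ratio; only the two competing hypotheses matter.
  account-recovery notice: 0.33 × 0.30 = 0.099
  job scam: 0.15 × 0.88 = 0.132
Posterior odds = 0.099 / 0.132 ≈ 0.750.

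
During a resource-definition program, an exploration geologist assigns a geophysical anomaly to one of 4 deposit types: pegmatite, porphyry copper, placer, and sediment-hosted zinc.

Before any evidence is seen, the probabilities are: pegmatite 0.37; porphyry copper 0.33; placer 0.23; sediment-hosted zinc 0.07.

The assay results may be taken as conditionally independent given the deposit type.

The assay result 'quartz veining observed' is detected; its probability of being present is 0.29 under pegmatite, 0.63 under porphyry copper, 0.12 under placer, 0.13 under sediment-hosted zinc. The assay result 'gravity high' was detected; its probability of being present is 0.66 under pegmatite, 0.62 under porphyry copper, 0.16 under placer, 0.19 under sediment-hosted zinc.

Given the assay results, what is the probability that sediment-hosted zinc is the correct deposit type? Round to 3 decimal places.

Multiply each prior by the joint likelihood of the assay result pattern:
  pegmatite: 0.37 × 0.29 × 0.66 = 0.070818
  porphyry copper: 0.33 × 0.63 × 0.62 = 0.1289
  placer: 0.23 × 0.12 × 0.16 = 0.004416
  sediment-hosted zinc: 0.07 × 0.13 × 0.19 = 0.001729
Marginal likelihood of the evidence = 0.20586.
P(sediment-hosted zinc | evidence) = 0.001729 / 0.20586 ≈ 0.008.

0.008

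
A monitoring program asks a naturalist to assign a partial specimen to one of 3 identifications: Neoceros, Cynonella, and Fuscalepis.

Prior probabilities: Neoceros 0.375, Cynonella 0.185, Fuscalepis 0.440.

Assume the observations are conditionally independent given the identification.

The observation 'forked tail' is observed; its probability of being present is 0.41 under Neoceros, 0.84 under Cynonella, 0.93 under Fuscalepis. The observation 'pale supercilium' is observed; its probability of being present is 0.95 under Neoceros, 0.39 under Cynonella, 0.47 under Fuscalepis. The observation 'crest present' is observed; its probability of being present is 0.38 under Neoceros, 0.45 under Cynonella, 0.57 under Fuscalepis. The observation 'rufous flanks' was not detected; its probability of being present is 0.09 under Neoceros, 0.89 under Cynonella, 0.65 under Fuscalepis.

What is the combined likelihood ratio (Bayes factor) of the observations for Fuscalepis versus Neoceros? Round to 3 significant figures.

0.647

The Bayes factor is the ratio of the joint likelihoods of the evidence pattern under the two hypotheses (using 1 − P(present | H) for each absent observation).
  Fuscalepis: 0.93 × 0.47 × 0.57 × (1 − 0.65) = 0.087201
  Neoceros: 0.41 × 0.95 × 0.38 × (1 − 0.09) = 0.13469
Bayes factor = 0.087201 / 0.13469 ≈ 0.647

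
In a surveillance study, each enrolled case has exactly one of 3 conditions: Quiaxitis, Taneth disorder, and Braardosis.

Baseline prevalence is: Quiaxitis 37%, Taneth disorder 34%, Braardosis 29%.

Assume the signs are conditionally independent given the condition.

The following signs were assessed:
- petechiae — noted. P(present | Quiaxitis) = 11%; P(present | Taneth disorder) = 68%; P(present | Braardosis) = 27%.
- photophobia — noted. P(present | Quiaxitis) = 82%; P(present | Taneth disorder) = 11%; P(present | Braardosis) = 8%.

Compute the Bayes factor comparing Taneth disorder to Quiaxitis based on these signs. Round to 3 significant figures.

Joint likelihood of the sign pattern under each hypothesis:
  Taneth disorder: 0.68 × 0.11 = 0.0748
  Quiaxitis: 0.11 × 0.82 = 0.0902
Bayes factor = 0.0748 / 0.0902 ≈ 0.829

0.829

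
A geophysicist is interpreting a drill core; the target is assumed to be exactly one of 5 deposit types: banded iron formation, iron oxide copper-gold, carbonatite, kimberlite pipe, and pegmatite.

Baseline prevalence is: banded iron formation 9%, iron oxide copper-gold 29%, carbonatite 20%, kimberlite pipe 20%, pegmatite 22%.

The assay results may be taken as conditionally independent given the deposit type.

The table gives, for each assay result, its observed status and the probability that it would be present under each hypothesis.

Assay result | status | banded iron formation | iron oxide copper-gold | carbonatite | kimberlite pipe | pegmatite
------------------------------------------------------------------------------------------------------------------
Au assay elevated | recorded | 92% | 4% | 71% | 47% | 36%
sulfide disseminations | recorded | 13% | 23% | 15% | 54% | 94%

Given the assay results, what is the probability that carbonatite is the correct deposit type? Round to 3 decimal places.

0.133

For each hypothesis, the unnormalized posterior weight is prior × product of the assay result likelihoods:
  banded iron formation: 0.09 × 0.92 × 0.13 = 0.010764
  iron oxide copper-gold: 0.29 × 0.04 × 0.23 = 0.002668
  carbonatite: 0.20 × 0.71 × 0.15 = 0.0213
  kimberlite pipe: 0.20 × 0.47 × 0.54 = 0.05076
  pegmatite: 0.22 × 0.36 × 0.94 = 0.074448
Normalizing constant Z = 0.010764 + 0.002668 + 0.0213 + 0.05076 + 0.074448 = 0.15994.
P(carbonatite | evidence) = 0.0213 / 0.15994 ≈ 0.133.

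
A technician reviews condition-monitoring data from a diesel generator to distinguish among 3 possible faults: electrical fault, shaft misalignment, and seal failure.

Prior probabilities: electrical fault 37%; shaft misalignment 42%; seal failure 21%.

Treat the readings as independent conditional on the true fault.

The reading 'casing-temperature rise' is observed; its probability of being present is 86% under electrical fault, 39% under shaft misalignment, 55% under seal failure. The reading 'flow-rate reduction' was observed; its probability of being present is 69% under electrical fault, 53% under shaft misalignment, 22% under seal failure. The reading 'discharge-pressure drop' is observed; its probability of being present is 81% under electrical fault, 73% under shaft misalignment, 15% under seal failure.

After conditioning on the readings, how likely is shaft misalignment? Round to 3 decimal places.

For each hypothesis, the unnormalized posterior weight is prior × product of the reading likelihoods:
  electrical fault: 0.37 × 0.86 × 0.69 × 0.81 = 0.17784
  shaft misalignment: 0.42 × 0.39 × 0.53 × 0.73 = 0.063374
  seal failure: 0.21 × 0.55 × 0.22 × 0.15 = 0.0038115
Normalizing constant Z = 0.17784 + 0.063374 + 0.0038115 = 0.24503.
P(shaft misalignment | evidence) = 0.063374 / 0.24503 ≈ 0.259.

0.259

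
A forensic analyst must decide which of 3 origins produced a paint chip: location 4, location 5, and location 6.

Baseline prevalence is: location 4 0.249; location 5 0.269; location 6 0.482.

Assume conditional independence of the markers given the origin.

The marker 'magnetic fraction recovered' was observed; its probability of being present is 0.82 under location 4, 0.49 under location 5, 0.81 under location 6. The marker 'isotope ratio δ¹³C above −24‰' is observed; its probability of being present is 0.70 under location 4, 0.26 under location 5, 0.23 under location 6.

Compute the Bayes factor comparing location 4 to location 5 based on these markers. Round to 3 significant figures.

Take the product of per-marker likelihoods under each hypothesis, then divide.
  location 4: 0.82 × 0.70 = 0.574
  location 5: 0.49 × 0.26 = 0.1274
Bayes factor = 0.574 / 0.1274 ≈ 4.51

4.51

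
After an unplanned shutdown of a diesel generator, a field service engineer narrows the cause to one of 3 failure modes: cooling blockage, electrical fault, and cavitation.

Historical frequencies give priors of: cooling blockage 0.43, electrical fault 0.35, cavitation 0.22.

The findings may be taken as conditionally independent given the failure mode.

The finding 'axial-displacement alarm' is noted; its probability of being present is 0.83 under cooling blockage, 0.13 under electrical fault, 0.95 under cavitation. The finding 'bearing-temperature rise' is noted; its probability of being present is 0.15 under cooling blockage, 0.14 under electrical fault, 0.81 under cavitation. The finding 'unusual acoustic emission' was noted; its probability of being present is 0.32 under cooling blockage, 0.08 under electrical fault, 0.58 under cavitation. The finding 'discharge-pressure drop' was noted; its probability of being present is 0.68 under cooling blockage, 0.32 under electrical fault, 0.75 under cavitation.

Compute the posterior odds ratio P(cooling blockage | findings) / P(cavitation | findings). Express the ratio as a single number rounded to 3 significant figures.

Unnormalized posterior weight (prior times the finding likelihoods) for each of the two hypotheses:
  cooling blockage: 0.43 × 0.83 × 0.15 × 0.32 × 0.68 = 0.011649
  cavitation: 0.22 × 0.95 × 0.81 × 0.58 × 0.75 = 0.073641
Posterior odds = 0.011649 / 0.073641 ≈ 0.158.

0.158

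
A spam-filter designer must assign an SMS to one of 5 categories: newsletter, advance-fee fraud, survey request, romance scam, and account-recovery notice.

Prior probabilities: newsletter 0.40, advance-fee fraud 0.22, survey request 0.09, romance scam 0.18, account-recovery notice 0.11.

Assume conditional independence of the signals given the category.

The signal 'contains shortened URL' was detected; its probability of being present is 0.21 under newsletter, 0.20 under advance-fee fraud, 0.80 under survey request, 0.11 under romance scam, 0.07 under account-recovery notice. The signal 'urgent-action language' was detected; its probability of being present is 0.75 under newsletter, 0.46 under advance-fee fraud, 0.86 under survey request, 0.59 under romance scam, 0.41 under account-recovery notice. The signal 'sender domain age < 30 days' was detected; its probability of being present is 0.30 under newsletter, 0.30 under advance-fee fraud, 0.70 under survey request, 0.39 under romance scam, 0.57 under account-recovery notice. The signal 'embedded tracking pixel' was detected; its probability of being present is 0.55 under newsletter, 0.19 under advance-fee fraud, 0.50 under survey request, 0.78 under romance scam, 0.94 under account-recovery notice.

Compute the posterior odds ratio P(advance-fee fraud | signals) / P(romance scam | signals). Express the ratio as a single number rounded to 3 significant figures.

0.325

Unnormalized posterior weight (prior times the signal likelihoods) for each of the two hypotheses:
  advance-fee fraud: 0.22 × 0.20 × 0.46 × 0.30 × 0.19 = 0.0011537
  romance scam: 0.18 × 0.11 × 0.59 × 0.39 × 0.78 = 0.0035537
Odds(advance-fee fraud : romance scam) = 0.0011537 / 0.0035537 ≈ 0.325.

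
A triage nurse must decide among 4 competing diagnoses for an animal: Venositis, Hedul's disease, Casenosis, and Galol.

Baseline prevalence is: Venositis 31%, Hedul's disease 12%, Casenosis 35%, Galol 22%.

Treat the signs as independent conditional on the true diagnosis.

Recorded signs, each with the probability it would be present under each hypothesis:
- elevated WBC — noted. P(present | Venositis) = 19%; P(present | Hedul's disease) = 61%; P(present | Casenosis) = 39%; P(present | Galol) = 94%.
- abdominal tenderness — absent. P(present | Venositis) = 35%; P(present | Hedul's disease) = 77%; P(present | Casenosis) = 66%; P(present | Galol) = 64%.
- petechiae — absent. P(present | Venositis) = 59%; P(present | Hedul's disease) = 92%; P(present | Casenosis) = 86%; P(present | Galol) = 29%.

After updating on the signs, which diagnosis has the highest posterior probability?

By Bayes' rule with conditional independence, the unnormalized weight for each hypothesis is prior × ∏ likelihoods (using 1 − P(present | H) for each absent sign):
  Venositis: 0.31 × 0.19 × (1 − 0.35) × (1 − 0.59) = 0.015697
  Hedul's disease: 0.12 × 0.61 × (1 − 0.77) × (1 − 0.92) = 0.0013469
  Casenosis: 0.35 × 0.39 × (1 − 0.66) × (1 − 0.86) = 0.0064974
  Galol: 0.22 × 0.94 × (1 − 0.64) × (1 − 0.29) = 0.052858
Normalizing constant Z = 0.015697 + 0.0013469 + 0.0064974 + 0.052858 = 0.076399.
P(Venositis | evidence) ≈ 0.015697 / 0.076399 ≈ 0.205
P(Hedul's disease | evidence) ≈ 0.0013469 / 0.076399 ≈ 0.018
P(Casenosis | evidence) ≈ 0.0064974 / 0.076399 ≈ 0.085
P(Galol | evidence) ≈ 0.052858 / 0.076399 ≈ 0.692
The largest is 0.692, so Galol is most probable.

Galol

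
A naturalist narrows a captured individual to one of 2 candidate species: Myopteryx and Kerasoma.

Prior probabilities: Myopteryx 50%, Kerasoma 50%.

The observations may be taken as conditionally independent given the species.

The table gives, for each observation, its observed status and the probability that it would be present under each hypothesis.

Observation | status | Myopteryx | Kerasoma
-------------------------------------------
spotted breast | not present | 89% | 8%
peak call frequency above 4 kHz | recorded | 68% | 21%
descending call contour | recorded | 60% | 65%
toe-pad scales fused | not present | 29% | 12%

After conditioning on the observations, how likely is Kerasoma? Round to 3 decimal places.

0.776

By Bayes' rule with conditional independence, the unnormalized weight for each hypothesis is prior × ∏ likelihoods (using 1 − P(present | H) for each absent observation):
  Myopteryx: 0.50 × (1 − 0.89) × 0.68 × 0.60 × (1 − 0.29) = 0.015932
  Kerasoma: 0.50 × (1 − 0.08) × 0.21 × 0.65 × (1 − 0.12) = 0.055255
Normalizing constant Z = 0.015932 + 0.055255 = 0.071188.
P(Kerasoma | evidence) = 0.055255 / 0.071188 ≈ 0.776.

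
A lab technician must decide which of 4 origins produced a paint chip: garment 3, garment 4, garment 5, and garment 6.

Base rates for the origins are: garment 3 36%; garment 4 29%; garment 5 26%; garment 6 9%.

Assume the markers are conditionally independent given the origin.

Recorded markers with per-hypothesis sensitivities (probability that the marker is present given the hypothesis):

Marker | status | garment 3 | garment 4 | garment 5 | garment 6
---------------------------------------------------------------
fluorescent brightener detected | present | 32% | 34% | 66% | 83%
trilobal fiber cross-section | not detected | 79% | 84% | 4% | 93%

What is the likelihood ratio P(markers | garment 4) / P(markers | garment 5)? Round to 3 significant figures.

Take the product of per-marker likelihoods under each hypothesis (using 1 − P(present | H) for each absent marker), then divide.
  garment 4: 0.34 × (1 − 0.84) = 0.0544
  garment 5: 0.66 × (1 − 0.04) = 0.6336
Bayes factor = 0.0544 / 0.6336 ≈ 0.0859

0.0859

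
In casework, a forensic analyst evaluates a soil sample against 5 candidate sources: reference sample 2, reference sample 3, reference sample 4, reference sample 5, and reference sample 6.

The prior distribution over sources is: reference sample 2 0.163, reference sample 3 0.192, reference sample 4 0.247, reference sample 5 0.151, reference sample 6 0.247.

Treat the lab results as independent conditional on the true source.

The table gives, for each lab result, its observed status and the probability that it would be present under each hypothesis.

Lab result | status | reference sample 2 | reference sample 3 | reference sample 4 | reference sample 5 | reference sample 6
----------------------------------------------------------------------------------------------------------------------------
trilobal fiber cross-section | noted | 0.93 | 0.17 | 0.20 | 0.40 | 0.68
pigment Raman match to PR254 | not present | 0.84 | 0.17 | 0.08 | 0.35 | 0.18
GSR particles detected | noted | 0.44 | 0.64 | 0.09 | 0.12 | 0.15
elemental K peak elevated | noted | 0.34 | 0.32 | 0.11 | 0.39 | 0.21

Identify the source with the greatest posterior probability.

Multiply each prior by the joint likelihood of the lab result pattern (using 1 − P(present | H) for each absent lab result):
  reference sample 2: 0.163 × 0.93 × (1 − 0.84) × 0.44 × 0.34 = 0.0036285
  reference sample 3: 0.192 × 0.17 × (1 − 0.17) × 0.64 × 0.32 = 0.0055483
  reference sample 4: 0.247 × 0.20 × (1 − 0.08) × 0.09 × 0.11 = 0.00044994
  reference sample 5: 0.151 × 0.40 × (1 − 0.35) × 0.12 × 0.39 = 0.0018374
  reference sample 6: 0.247 × 0.68 × (1 − 0.18) × 0.15 × 0.21 = 0.0043384
Marginal likelihood of the evidence = 0.015802.
P(reference sample 2 | evidence) ≈ 0.0036285 / 0.015802 ≈ 0.230
P(reference sample 3 | evidence) ≈ 0.0055483 / 0.015802 ≈ 0.351
P(reference sample 4 | evidence) ≈ 0.00044994 / 0.015802 ≈ 0.028
P(reference sample 5 | evidence) ≈ 0.0018374 / 0.015802 ≈ 0.116
P(reference sample 6 | evidence) ≈ 0.0043384 / 0.015802 ≈ 0.275
The largest is 0.351, so reference sample 3 is most probable.

reference sample 3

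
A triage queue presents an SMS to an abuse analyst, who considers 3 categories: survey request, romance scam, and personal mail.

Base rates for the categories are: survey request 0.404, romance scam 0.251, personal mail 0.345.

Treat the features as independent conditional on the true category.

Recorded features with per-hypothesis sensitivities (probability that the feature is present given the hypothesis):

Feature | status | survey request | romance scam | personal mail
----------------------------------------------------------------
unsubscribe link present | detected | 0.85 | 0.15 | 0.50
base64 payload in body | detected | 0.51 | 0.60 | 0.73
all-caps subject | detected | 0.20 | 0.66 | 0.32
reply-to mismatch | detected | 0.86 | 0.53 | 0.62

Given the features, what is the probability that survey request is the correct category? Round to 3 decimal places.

Multiply each prior by the joint likelihood of the feature pattern:
  survey request: 0.404 × 0.85 × 0.51 × 0.20 × 0.86 = 0.030123
  romance scam: 0.251 × 0.15 × 0.60 × 0.66 × 0.53 = 0.007902
  personal mail: 0.345 × 0.50 × 0.73 × 0.32 × 0.62 = 0.024984
Normalizing constant Z = 0.030123 + 0.007902 + 0.024984 = 0.063009.
P(survey request | evidence) = 0.030123 / 0.063009 ≈ 0.478.

0.478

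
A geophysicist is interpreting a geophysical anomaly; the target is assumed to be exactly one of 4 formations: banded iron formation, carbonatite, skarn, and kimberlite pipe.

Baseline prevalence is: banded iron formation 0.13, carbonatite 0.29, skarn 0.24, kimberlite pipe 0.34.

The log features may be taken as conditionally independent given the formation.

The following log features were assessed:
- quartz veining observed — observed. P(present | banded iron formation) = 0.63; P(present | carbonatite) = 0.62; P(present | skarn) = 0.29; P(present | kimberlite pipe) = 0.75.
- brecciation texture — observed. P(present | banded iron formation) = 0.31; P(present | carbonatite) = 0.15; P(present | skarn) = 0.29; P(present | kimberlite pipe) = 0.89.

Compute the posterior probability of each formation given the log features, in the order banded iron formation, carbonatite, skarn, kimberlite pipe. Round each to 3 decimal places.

0.085, 0.090, 0.067, 0.758

Multiply each prior by the joint likelihood of the log feature pattern:
  banded iron formation: 0.13 × 0.63 × 0.31 = 0.025389
  carbonatite: 0.29 × 0.62 × 0.15 = 0.02697
  skarn: 0.24 × 0.29 × 0.29 = 0.020184
  kimberlite pipe: 0.34 × 0.75 × 0.89 = 0.22695
Marginal likelihood of the evidence = 0.29949.
P(banded iron formation | evidence) = 0.025389 / 0.29949 ≈ 0.085
P(carbonatite | evidence) = 0.02697 / 0.29949 ≈ 0.090
P(skarn | evidence) = 0.020184 / 0.29949 ≈ 0.067
P(kimberlite pipe | evidence) = 0.22695 / 0.29949 ≈ 0.758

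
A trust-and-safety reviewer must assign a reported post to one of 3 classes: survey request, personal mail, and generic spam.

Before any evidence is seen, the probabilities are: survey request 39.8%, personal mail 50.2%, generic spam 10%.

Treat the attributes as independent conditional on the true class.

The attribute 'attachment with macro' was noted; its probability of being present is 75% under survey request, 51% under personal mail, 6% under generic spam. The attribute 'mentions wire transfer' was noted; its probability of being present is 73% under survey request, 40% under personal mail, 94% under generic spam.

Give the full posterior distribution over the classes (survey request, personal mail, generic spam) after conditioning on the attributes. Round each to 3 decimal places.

0.669, 0.314, 0.017

By Bayes' rule with conditional independence, the unnormalized weight for each hypothesis is prior × ∏ likelihoods:
  survey request: 0.398 × 0.75 × 0.73 = 0.2179
  personal mail: 0.502 × 0.51 × 0.40 = 0.10241
  generic spam: 0.100 × 0.06 × 0.94 = 0.00564
The unnormalized weights sum to 0.32595.
P(survey request | evidence) = 0.2179 / 0.32595 ≈ 0.669
P(personal mail | evidence) = 0.10241 / 0.32595 ≈ 0.314
P(generic spam | evidence) = 0.00564 / 0.32595 ≈ 0.017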